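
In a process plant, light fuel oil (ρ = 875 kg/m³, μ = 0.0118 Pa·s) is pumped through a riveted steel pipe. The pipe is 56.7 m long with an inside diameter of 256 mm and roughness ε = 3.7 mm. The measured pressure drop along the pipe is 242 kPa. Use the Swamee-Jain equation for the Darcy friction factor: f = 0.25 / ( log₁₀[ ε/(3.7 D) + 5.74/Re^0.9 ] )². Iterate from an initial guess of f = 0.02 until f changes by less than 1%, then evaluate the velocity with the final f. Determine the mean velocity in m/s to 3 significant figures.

Rearranging Darcy-Weisbach: V = √(2·ΔP·D/(f·L·ρ)). With ε/D = 0.0037/0.256 = 0.0145, iterate starting from f = 0.02:
  f = 0.02 → V = √(2·2.42e+05·0.256/(0.02·56.7·875)) = 11.17 m/s; Re = ρVD/μ = 2.121e+05; f → 0.04347
  f = 0.04347 → V = 7.58 m/s; Re = 1.439e+05; f → 0.04362
Converged (Δf/f < 1%). With the final f = 0.04362: V = √(2·2.42e+05·0.256/(0.04362·56.7·875)) = 7.566 m/s.

V ≈ 7.57 m/s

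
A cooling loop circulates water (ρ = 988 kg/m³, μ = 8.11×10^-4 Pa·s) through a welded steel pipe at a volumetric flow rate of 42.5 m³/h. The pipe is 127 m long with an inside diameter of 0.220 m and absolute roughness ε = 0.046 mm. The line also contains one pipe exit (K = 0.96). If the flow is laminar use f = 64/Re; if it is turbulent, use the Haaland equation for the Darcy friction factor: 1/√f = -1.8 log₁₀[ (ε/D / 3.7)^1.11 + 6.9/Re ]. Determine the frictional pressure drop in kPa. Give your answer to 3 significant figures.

ΔP ≈ 0.579 kPa

Q = 42.5 m³/h = 42.5/3600 = 0.01181 m³/s.
Cross-sectional area A = πD²/4 = π(0.22)²/4 = 0.03801 m²; mean velocity V = Q/A = 0.01181/0.03801 = 0.3106 m/s.
Reynolds number Re = ρVD/μ = 988 · 0.3106 · 0.22 / 0.000811 = 8.324e+04.
Re > 4000 → turbulent. Relative roughness ε/D = 4.6e-05/0.22 = 0.000209. Haaland: 1/√f = -1.8 log₁₀[(0.000209/3.7)^1.11 + 6.9/8.324e+04] = -1.8 log₁₀[1.93e-05 + 8.29e-05] = 7.183, so f = 0.01938.
Total minor-loss coefficient ΣK = 1·0.96 = 0.96.
ΔP = [f·L/D + ΣK]·(ρV²/2) = [0.01938·127/0.22 + 0.96]·(988·0.3106²/2) = [11.19 + 0.96]·47.65 = 578.8 Pa.
ΔP = 578.8 Pa = 0.579 kPa.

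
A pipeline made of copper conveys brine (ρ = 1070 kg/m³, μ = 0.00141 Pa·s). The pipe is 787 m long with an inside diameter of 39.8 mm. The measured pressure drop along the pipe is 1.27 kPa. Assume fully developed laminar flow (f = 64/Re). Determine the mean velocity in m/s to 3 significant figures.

For laminar flow, f = 64/Re with Re = ρVD/μ, so Darcy-Weisbach reduces to ΔP = 32μLV/D². Solving for V: V = ΔP·D²/(32μL) = 1270·(0.0398)²/(32·0.00141·787) = 0.05665 m/s.
Check: Re = ρVD/μ = 1070·0.05665·0.0398/0.00141 = 1711 < 2300, so the laminar assumption holds.

V ≈ 0.0567 m/s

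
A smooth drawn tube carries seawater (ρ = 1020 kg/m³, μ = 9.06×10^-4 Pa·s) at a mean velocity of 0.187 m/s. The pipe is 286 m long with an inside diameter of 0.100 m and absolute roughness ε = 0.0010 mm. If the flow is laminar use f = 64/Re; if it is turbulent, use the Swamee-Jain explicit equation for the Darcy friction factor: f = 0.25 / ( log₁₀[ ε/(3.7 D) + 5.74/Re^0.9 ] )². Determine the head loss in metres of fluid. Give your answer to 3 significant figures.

h_f ≈ 0.130 m

Reynolds number Re = ρVD/μ = 1020 · 0.187 · 0.1 / 0.000906 = 2.105e+04.
Re > 4000 → turbulent. Relative roughness ε/D = 1e-06/0.1 = 1e-05. Swamee-Jain: f = 0.25/(log₁₀[1e-05/3.7 + 5.74/2.105e+04^0.9])² = 0.25/(log₁₀[2.7e-06 + 0.000738])² = 0.25/(-3.13)² = 0.02551.
Darcy-Weisbach: ΔP = f(L/D)(ρV²/2) = 0.02551·(286/0.1)·(1020·0.187²/2) = 0.02551·2860·17.83 = 1301 Pa.
Head loss h_f = ΔP/(ρg) = 1301/(1020·9.81) = 0.130 m.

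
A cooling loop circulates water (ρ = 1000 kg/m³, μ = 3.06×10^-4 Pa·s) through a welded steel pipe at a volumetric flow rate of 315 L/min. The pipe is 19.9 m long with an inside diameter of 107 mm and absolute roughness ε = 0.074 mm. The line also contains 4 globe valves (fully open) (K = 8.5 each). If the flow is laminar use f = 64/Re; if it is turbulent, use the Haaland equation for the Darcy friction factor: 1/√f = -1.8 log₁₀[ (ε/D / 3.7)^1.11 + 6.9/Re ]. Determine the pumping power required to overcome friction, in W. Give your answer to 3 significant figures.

P ≈ 33.7 W

Q = 315 L/min = 315/60000 = 0.00525 m³/s.
Cross-sectional area A = πD²/4 = π(0.107)²/4 = 0.008992 m²; mean velocity V = Q/A = 0.00525/0.008992 = 0.5839 m/s.
Reynolds number Re = ρVD/μ = 1000 · 0.5839 · 0.107 / 0.000306 = 2.042e+05.
Re > 4000 → turbulent. Relative roughness ε/D = 7.4e-05/0.107 = 0.000692. Haaland: 1/√f = -1.8 log₁₀[(0.000692/3.7)^1.11 + 6.9/2.042e+05] = -1.8 log₁₀[7.27e-05 + 3.38e-05] = 7.151, so f = 0.01956.
Total minor-loss coefficient ΣK = 4·8.5 = 34.
ΔP = [f·L/D + ΣK]·(ρV²/2) = [0.01956·19.9/0.107 + 34]·(1000·0.5839²/2) = [3.637 + 34]·170.4 = 6415 Pa.
Pumping power P = QΔP = 0.00525·6415 = 33.68 W = 33.7 W.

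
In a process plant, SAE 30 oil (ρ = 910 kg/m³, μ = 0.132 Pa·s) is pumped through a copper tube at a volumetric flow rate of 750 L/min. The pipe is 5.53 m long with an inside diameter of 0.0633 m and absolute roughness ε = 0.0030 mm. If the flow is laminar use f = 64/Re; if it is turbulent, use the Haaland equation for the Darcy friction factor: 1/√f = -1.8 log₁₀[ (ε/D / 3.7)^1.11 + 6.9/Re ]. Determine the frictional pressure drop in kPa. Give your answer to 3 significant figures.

Q = 750 L/min = 750/60000 = 0.0125 m³/s.
Cross-sectional area A = πD²/4 = π(0.0633)²/4 = 0.003147 m²; mean velocity V = Q/A = 0.0125/0.003147 = 3.972 m/s.
Reynolds number Re = ρVD/μ = 910 · 3.972 · 0.0633 / 0.132 = 1733.
Re < 2300 → laminar flow, so f = 64/Re = 64/1733 = 0.03692 (the turbulent correlation is not needed).
Darcy-Weisbach: ΔP = f(L/D)(ρV²/2) = 0.03692·(5.53/0.0633)·(910·3.972²/2) = 0.03692·87.36·7179 = 2.316e+04 Pa.
ΔP = 2.316e+04 Pa = 23.2 kPa.

ΔP ≈ 23.2 kPa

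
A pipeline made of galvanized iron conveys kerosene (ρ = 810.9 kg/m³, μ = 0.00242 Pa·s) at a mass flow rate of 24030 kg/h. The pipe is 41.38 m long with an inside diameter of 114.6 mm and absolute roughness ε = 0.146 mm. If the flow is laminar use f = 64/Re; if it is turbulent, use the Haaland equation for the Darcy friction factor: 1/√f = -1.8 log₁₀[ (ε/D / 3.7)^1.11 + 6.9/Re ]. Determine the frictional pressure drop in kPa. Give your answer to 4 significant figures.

ΔP ≈ 2.441 kPa

ṁ = 24030 kg/h = 24030/3600 = 6.675 kg/s.
A = πD²/4 = π(0.1146)²/4 = 0.01031 m²; mean velocity V = ṁ/(ρA) = 6.675/(810.9 · 0.01031) = 0.798 m/s.
Reynolds number Re = ρVD/μ = 810.9 · 0.798 · 0.1146 / 0.00242 = 3.065e+04.
Re > 4000 → turbulent. Relative roughness ε/D = 0.000146/0.1146 = 0.00127. Haaland: 1/√f = -1.8 log₁₀[(0.00127/3.7)^1.11 + 6.9/3.065e+04] = -1.8 log₁₀[0.000143 + 0.000225] = 6.181, so f = 0.02618.
Darcy-Weisbach: ΔP = f(L/D)(ρV²/2) = 0.02618·(41.38/0.1146)·(810.9·0.798²/2) = 0.02618·361.1·258.2 = 2441 Pa.
ΔP = 2441 Pa = 2.441 kPa.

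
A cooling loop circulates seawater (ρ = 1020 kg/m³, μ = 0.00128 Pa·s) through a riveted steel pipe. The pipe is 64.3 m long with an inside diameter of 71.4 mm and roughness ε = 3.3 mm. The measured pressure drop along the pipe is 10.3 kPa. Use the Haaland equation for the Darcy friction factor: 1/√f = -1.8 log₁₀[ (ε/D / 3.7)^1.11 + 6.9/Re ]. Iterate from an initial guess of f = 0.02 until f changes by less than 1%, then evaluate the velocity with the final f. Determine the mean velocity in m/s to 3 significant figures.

V ≈ 0.566 m/s

Rearranging Darcy-Weisbach: V = √(2·ΔP·D/(f·L·ρ)). With ε/D = 0.0033/0.0714 = 0.0462, iterate starting from f = 0.02:
  f = 0.02 → V = √(2·1.03e+04·0.0714/(0.02·64.3·1020)) = 1.059 m/s; Re = ρVD/μ = 6.025e+04; f → 0.06956
  f = 0.06956 → V = 0.5678 m/s; Re = 3.231e+04; f → 0.06993
Converged (Δf/f < 1%). With the final f = 0.06993: V = √(2·1.03e+04·0.0714/(0.06993·64.3·1020)) = 0.5663 m/s.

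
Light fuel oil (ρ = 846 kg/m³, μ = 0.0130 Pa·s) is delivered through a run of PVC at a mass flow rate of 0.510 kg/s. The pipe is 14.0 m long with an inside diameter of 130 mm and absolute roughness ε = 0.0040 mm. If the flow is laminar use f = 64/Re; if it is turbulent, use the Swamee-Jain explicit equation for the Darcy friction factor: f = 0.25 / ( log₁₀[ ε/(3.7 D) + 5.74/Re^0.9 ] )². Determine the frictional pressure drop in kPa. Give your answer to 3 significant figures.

A = πD²/4 = π(0.13)²/4 = 0.01327 m²; mean velocity V = ṁ/(ρA) = 0.51/(846 · 0.01327) = 0.04542 m/s.
Reynolds number Re = ρVD/μ = 846 · 0.04542 · 0.13 / 0.013 = 384.2.
Re < 2300 → laminar flow, so f = 64/Re = 64/384.2 = 0.1666 (the turbulent correlation is not needed).
Darcy-Weisbach: ΔP = f(L/D)(ρV²/2) = 0.1666·(14/0.13)·(846·0.04542²/2) = 0.1666·107.7·0.8725 = 15.65 Pa.
ΔP = 15.65 Pa = 0.0157 kPa.

ΔP ≈ 0.0157 kPa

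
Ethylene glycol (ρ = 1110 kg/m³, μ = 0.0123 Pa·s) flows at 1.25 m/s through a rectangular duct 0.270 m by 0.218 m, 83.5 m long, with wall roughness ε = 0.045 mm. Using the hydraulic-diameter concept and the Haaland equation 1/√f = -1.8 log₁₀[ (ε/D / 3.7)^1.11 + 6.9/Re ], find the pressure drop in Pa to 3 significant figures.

Hydraulic diameter D_h = 4A/P = 4·(0.27·0.218)/(2·(0.27+0.218)) = 0.2354/0.976 = 0.2412 m.
Re = ρVD_h/μ = 1110·1.25·0.2412/0.0123 = 2.721e+04.
ε/D_h = 4.5e-05/0.2412 = 0.000187; Haaland gives 1/√f = -1.8 log₁₀[1.7e-05+0.000254] = 6.422, so f = 0.02425.
ΔP = f(L/D_h)(ρV²/2) = 0.02425·83.5/0.2412·867.2 = 7278 Pa.

ΔP ≈ 7280 Pa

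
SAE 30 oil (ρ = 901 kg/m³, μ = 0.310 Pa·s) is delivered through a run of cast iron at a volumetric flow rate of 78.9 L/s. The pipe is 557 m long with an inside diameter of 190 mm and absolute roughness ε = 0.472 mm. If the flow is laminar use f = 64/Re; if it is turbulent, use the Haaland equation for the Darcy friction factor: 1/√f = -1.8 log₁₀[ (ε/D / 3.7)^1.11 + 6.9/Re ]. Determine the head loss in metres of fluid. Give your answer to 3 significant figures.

Q = 78.9 L/s = 78.9/1000 = 0.0789 m³/s.
Cross-sectional area A = πD²/4 = π(0.19)²/4 = 0.02835 m²; mean velocity V = Q/A = 0.0789/0.02835 = 2.783 m/s.
Reynolds number Re = ρVD/μ = 901 · 2.783 · 0.19 / 0.31 = 1537.
Re < 2300 → laminar flow, so f = 64/Re = 64/1537 = 0.04165 (the turbulent correlation is not needed).
Darcy-Weisbach: ΔP = f(L/D)(ρV²/2) = 0.04165·(557/0.19)·(901·2.783²/2) = 0.04165·2932·3489 = 4.259e+05 Pa.
Head loss h_f = ΔP/(ρg) = 4.259e+05/(901·9.81) = 48.2 m.

h_f ≈ 48.2 m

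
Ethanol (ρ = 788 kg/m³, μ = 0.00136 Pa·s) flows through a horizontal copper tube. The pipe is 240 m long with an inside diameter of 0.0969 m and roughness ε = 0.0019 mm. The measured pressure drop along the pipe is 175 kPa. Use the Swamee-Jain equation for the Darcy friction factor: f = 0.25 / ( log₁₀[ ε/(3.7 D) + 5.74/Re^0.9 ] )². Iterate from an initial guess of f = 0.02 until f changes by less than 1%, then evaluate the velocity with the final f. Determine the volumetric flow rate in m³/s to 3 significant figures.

Rearranging Darcy-Weisbach: V = √(2·ΔP·D/(f·L·ρ)). With ε/D = 1.9e-06/0.0969 = 1.96e-05, iterate starting from f = 0.02:
  f = 0.02 → V = √(2·1.75e+05·0.0969/(0.02·240·788)) = 2.994 m/s; Re = ρVD/μ = 1.681e+05; f → 0.01623
  f = 0.01623 → V = 3.324 m/s; Re = 1.866e+05; f → 0.01592
  f = 0.01592 → V = 3.357 m/s; Re = 1.885e+05; f → 0.01589
Converged (Δf/f < 1%). With the final f = 0.01589: V = √(2·1.75e+05·0.0969/(0.01589·240·788)) = 3.36 m/s.
Q = V·A = 3.36·(π/4·0.0969²) = 0.02478 m³/s = 0.0248 m³/s.

Q ≈ 0.0248 m³/s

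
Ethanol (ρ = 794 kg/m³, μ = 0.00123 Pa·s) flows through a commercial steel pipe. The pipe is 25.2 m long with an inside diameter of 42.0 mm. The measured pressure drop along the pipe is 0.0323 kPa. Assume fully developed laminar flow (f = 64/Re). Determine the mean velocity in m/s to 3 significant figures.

For laminar flow, f = 64/Re with Re = ρVD/μ, so Darcy-Weisbach reduces to ΔP = 32μLV/D². Solving for V: V = ΔP·D²/(32μL) = 32.3·(0.042)²/(32·0.00123·25.2) = 0.05744 m/s.
Check: Re = ρVD/μ = 794·0.05744·0.042/0.00123 = 1557 < 2300, so the laminar assumption holds.

V ≈ 0.0574 m/s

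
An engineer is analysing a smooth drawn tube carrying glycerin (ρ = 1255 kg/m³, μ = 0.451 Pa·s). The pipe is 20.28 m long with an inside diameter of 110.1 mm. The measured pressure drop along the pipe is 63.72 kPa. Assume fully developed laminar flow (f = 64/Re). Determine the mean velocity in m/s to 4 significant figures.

V ≈ 2.639 m/s

For laminar flow, f = 64/Re with Re = ρVD/μ, so Darcy-Weisbach reduces to ΔP = 32μLV/D². Solving for V: V = ΔP·D²/(32μL) = 6.372e+04·(0.1101)²/(32·0.451·20.28) = 2.639 m/s.
Check: Re = ρVD/μ = 1255·2.639·0.1101/0.451 = 808.6 < 2300, so the laminar assumption holds.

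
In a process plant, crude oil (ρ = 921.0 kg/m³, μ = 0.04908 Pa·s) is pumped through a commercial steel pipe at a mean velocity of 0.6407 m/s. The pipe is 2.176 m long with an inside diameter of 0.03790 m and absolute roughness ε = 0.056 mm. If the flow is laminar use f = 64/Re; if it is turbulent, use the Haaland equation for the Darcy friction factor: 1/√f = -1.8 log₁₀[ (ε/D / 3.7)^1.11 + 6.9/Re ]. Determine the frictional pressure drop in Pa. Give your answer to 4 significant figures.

Reynolds number Re = ρVD/μ = 921 · 0.6407 · 0.0379 / 0.0491 = 455.7.
Re < 2300 → laminar flow, so f = 64/Re = 64/455.7 = 0.1405 (the turbulent correlation is not needed).
Darcy-Weisbach: ΔP = f(L/D)(ρV²/2) = 0.1405·(2.176/0.0379)·(921·0.6407²/2) = 0.1405·57.41·189 = 1524 Pa.

ΔP ≈ 1524 Pa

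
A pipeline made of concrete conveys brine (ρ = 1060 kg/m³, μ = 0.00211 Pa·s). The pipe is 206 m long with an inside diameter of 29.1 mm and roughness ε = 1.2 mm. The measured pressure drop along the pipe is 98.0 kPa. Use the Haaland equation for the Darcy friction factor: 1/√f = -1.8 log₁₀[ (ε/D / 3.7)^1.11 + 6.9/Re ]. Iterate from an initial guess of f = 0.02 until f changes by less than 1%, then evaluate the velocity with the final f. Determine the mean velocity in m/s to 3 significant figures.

V ≈ 0.617 m/s

Rearranging Darcy-Weisbach: V = √(2·ΔP·D/(f·L·ρ)). With ε/D = 0.0012/0.0291 = 0.0412, iterate starting from f = 0.02:
  f = 0.02 → V = √(2·9.8e+04·0.0291/(0.02·206·1060)) = 1.143 m/s; Re = ρVD/μ = 1.671e+04; f → 0.06726
  f = 0.06726 → V = 0.6232 m/s; Re = 9110; f → 0.06855
  f = 0.06855 → V = 0.6173 m/s; Re = 9024; f → 0.06858
Converged (Δf/f < 1%). With the final f = 0.06858: V = √(2·9.8e+04·0.0291/(0.06858·206·1060)) = 0.6171 m/s.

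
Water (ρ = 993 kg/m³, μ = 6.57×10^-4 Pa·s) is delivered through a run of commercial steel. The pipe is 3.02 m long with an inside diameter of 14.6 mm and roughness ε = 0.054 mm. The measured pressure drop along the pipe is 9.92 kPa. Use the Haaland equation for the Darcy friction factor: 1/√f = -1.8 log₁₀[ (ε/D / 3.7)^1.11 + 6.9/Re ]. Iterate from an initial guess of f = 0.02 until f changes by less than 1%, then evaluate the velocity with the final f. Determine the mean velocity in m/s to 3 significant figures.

V ≈ 1.79 m/s

Rearranging Darcy-Weisbach: V = √(2·ΔP·D/(f·L·ρ)). With ε/D = 5.4e-05/0.0146 = 0.0037, iterate starting from f = 0.02:
  f = 0.02 → V = √(2·9920·0.0146/(0.02·3.02·993)) = 2.198 m/s; Re = ρVD/μ = 4.849e+04; f → 0.02986
  f = 0.02986 → V = 1.798 m/s; Re = 3.969e+04; f → 0.03028
  f = 0.03028 → V = 1.786 m/s; Re = 3.941e+04; f → 0.03029
Converged (Δf/f < 1%). With the final f = 0.03029: V = √(2·9920·0.0146/(0.03029·3.02·993)) = 1.786 m/s.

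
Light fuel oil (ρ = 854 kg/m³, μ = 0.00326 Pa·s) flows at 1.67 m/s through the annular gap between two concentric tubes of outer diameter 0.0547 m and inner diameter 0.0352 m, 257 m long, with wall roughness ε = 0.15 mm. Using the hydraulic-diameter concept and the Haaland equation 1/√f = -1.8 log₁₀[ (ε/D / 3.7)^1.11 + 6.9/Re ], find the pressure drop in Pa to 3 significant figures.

Hydraulic diameter D_h = 4A/P = D_o - D_i = 0.0547 - 0.0352 = 0.0195 m.
Re = ρVD_h/μ = 854·1.67·0.0195/0.00326 = 8531.
ε/D_h = 0.00015/0.0195 = 0.00769; Haaland gives 1/√f = -1.8 log₁₀[0.00105+0.000809] = 4.914, so f = 0.04142.
ΔP = f(L/D_h)(ρV²/2) = 0.04142·257/0.0195·1191 = 6.5e+05 Pa.

ΔP ≈ 650000 Pa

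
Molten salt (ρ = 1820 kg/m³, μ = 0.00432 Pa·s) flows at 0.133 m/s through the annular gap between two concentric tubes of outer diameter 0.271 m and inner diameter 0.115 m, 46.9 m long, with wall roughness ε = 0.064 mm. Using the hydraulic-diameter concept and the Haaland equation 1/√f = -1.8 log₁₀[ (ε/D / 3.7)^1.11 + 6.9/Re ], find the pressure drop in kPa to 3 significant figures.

Hydraulic diameter D_h = 4A/P = D_o - D_i = 0.271 - 0.115 = 0.156 m.
Re = ρVD_h/μ = 1820·0.133·0.156/0.00432 = 8741.
ε/D_h = 6.4e-05/0.156 = 0.00041; Haaland gives 1/√f = -1.8 log₁₀[4.07e-05+0.000789] = 5.546, so f = 0.03252.
ΔP = f(L/D_h)(ρV²/2) = 0.03252·46.9/0.156·16.1 = 157.4 Pa.
ΔP = 0.157 kPa.

ΔP ≈ 0.157 kPa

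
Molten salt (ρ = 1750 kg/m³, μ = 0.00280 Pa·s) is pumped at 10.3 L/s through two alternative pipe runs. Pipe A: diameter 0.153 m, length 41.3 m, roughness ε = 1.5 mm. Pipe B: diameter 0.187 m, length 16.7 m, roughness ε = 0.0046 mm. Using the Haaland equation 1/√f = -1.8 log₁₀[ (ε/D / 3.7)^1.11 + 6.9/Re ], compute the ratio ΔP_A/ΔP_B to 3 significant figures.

ΔP_A/ΔP_B ≈ 12.2

Pipe A: V = Q/A = 0.0103/0.01839 = 0.5602 m/s; Re = 5.357e+04; ε/D = 0.0098; Haaland → f = 0.03877; ΔP_A = f(L/D)(ρV²/2) = 2874 Pa.
Pipe B: V = Q/A = 0.0103/0.02746 = 0.375 m/s; Re = 4.383e+04; ε/D = 2.46e-05; Haaland → f = 0.0214; ΔP_B = f(L/D)(ρV²/2) = 235.2 Pa.
ΔP_A/ΔP_B = 2874/235.2 = 12.2.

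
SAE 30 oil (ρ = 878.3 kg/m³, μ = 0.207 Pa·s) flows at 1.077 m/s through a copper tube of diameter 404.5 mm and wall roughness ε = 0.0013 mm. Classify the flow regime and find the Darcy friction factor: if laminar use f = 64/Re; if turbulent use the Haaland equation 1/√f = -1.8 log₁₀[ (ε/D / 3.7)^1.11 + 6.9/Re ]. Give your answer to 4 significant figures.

f ≈ 0.03462

Re = ρVD/μ = 878.3·1.077·0.4045/0.207 = 1848.
Re < 2300 → laminar, so f = 64/Re = 0.03462 (roughness is irrelevant in laminar flow).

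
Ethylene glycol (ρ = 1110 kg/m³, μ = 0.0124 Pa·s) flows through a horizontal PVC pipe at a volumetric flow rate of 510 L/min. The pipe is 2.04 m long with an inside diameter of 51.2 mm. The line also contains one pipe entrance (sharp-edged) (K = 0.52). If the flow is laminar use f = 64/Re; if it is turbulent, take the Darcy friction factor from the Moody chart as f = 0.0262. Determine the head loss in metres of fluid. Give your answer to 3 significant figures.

h_f ≈ 1.36 m

Q = 510 L/min = 510/60000 = 0.0085 m³/s.
Cross-sectional area A = πD²/4 = π(0.0512)²/4 = 0.002059 m²; mean velocity V = Q/A = 0.0085/0.002059 = 4.128 m/s.
Reynolds number Re = ρVD/μ = 1110 · 4.128 · 0.0512 / 0.0124 = 1.892e+04.
Re > 4000 → turbulent; use the Moody-chart value f = 0.0262.
Total minor-loss coefficient ΣK = 1·0.52 = 0.52.
ΔP = [f·L/D + ΣK]·(ρV²/2) = [0.0262·2.04/0.0512 + 0.52]·(1110·4.128²/2) = [1.044 + 0.52]·9460 = 1.479e+04 Pa.
Head loss h_f = ΔP/(ρg) = 1.479e+04/(1110·9.81) = 1.36 m.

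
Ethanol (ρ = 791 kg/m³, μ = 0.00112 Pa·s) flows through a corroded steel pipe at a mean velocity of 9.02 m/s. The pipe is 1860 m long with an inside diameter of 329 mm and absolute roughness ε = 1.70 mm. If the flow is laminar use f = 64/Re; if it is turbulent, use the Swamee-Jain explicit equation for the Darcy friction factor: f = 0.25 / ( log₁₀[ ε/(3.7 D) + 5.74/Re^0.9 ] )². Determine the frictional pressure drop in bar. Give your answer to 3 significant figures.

Reynolds number Re = ρVD/μ = 791 · 9.02 · 0.329 / 0.00112 = 2.096e+06.
Re > 4000 → turbulent. Relative roughness ε/D = 0.0017/0.329 = 0.00517. Swamee-Jain: f = 0.25/(log₁₀[0.00517/3.7 + 5.74/2.096e+06^0.9])² = 0.25/(log₁₀[0.0014 + 1.17e-05])² = 0.25/(-2.851)² = 0.03075.
Darcy-Weisbach: ΔP = f(L/D)(ρV²/2) = 0.03075·(1860/0.329)·(791·9.02²/2) = 0.03075·5653·3.218e+04 = 5.594e+06 Pa.
ΔP = 5.594e+06 Pa = 55.9 bar.

ΔP ≈ 55.9 bar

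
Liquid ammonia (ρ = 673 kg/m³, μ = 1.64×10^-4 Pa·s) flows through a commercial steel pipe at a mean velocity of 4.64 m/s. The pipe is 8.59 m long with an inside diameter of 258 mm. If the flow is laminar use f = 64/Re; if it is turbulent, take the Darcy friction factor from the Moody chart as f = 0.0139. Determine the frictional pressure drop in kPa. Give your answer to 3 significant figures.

ΔP ≈ 3.35 kPa

Reynolds number Re = ρVD/μ = 673 · 4.64 · 0.258 / 0.000164 = 4.913e+06.
Re > 4000 → turbulent; use the Moody-chart value f = 0.0139.
Darcy-Weisbach: ΔP = f(L/D)(ρV²/2) = 0.0139·(8.59/0.258)·(673·4.64²/2) = 0.0139·33.29·7245 = 3353 Pa.
ΔP = 3353 Pa = 3.35 kPa.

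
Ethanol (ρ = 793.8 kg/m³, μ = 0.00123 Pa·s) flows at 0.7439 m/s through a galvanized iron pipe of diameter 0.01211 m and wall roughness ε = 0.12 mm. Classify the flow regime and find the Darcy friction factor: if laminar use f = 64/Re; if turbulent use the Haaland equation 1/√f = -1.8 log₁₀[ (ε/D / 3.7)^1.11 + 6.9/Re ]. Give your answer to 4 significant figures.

f ≈ 0.04609

Re = ρVD/μ = 793.8·0.7439·0.01211/0.00123 = 5814.
Re > 4000 → turbulent. ε/D = 0.00012/0.01211 = 0.00991; Haaland: 1/√f = -1.8 log₁₀[0.0014 + 0.00119] = 4.658, so f = 0.04609.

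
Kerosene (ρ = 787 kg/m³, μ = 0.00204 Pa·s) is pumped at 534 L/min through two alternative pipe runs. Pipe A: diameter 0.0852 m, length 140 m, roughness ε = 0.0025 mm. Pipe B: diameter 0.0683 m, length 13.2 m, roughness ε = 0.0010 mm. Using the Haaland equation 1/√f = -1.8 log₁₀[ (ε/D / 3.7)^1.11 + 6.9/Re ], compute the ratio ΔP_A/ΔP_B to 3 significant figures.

ΔP_A/ΔP_B ≈ 3.69

Pipe A: V = Q/A = 0.0089/0.005701 = 1.561 m/s; Re = 5.131e+04; ε/D = 2.93e-05; Haaland → f = 0.02067; ΔP_A = f(L/D)(ρV²/2) = 3.257e+04 Pa.
Pipe B: V = Q/A = 0.0089/0.003664 = 2.429 m/s; Re = 6.401e+04; ε/D = 1.46e-05; Haaland → f = 0.01965; ΔP_B = f(L/D)(ρV²/2) = 8818 Pa.
ΔP_A/ΔP_B = 3.257e+04/8818 = 3.69.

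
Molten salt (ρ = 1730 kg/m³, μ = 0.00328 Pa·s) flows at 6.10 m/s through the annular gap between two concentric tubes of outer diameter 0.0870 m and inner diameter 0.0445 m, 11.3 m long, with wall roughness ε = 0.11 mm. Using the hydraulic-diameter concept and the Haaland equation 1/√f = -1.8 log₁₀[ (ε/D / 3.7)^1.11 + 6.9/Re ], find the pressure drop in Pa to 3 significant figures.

ΔP ≈ 224000 Pa

Hydraulic diameter D_h = 4A/P = D_o - D_i = 0.087 - 0.0445 = 0.0425 m.
Re = ρVD_h/μ = 1730·6.1·0.0425/0.00328 = 1.367e+05.
ε/D_h = 0.00011/0.0425 = 0.00259; Haaland gives 1/√f = -1.8 log₁₀[0.000315+5.05e-05] = 6.188, so f = 0.02612.
ΔP = f(L/D_h)(ρV²/2) = 0.02612·11.3/0.0425·3.219e+04 = 2.235e+05 Pa.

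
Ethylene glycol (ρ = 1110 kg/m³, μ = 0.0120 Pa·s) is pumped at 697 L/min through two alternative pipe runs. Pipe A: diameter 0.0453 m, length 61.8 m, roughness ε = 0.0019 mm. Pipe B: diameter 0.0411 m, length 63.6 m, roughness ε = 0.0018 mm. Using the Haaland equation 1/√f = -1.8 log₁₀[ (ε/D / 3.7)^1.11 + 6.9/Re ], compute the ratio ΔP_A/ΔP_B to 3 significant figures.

Pipe A: V = Q/A = 0.01162/0.001612 = 7.208 m/s; Re = 3.02e+04; ε/D = 4.19e-05; Haaland → f = 0.02336; ΔP_A = f(L/D)(ρV²/2) = 9.188e+05 Pa.
Pipe B: V = Q/A = 0.01162/0.001327 = 8.756 m/s; Re = 3.329e+04; ε/D = 4.38e-05; Haaland → f = 0.02284; ΔP_B = f(L/D)(ρV²/2) = 1.504e+06 Pa.
ΔP_A/ΔP_B = 9.188e+05/1.504e+06 = 0.611.

ΔP_A/ΔP_B ≈ 0.611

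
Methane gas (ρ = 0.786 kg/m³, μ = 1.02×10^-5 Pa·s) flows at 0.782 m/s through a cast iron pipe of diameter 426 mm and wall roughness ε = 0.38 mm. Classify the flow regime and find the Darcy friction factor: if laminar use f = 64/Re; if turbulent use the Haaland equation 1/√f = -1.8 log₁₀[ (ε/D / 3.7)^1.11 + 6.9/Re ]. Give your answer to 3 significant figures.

Re = ρVD/μ = 0.786·0.782·0.426/1.02e-05 = 2.567e+04.
Re > 4000 → turbulent. ε/D = 0.00038/0.426 = 0.000892; Haaland: 1/√f = -1.8 log₁₀[9.64e-05 + 0.000269] = 6.187, so f = 0.02612.

f ≈ 0.0261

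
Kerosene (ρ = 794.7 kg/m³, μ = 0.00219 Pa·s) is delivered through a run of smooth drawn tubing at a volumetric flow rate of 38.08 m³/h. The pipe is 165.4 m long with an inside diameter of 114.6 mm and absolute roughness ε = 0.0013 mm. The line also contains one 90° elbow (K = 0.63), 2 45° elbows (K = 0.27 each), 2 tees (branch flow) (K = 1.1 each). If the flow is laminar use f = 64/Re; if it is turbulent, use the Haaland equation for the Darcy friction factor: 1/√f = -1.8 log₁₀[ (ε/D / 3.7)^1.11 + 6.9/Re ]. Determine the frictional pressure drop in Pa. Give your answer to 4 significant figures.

Q = 38.08 m³/h = 38.08/3600 = 0.01058 m³/s.
Cross-sectional area A = πD²/4 = π(0.1146)²/4 = 0.01031 m²; mean velocity V = Q/A = 0.01058/0.01031 = 1.025 m/s.
Reynolds number Re = ρVD/μ = 794.7 · 1.025 · 0.1146 / 0.00219 = 4.265e+04.
Re > 4000 → turbulent. Relative roughness ε/D = 1.3e-06/0.1146 = 1.13e-05. Haaland: 1/√f = -1.8 log₁₀[(1.13e-05/3.7)^1.11 + 6.9/4.265e+04] = -1.8 log₁₀[7.59e-07 + 0.000162] = 6.82, so f = 0.0215.
Total minor-loss coefficient ΣK = 1·0.63 + 2·0.27 + 2·1.1 = 3.37.
ΔP = [f·L/D + ΣK]·(ρV²/2) = [0.0215·165.4/0.1146 + 3.37]·(794.7·1.025²/2) = [31.03 + 3.37]·417.9 = 1.437e+04 Pa.

ΔP ≈ 14370 Pa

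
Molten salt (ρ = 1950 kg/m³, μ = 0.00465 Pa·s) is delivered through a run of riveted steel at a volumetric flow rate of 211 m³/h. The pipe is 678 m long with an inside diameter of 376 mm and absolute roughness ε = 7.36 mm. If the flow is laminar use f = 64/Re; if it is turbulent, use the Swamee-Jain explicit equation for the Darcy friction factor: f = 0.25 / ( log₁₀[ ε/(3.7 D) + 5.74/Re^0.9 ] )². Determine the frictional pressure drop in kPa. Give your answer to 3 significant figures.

Q = 211 m³/h = 211/3600 = 0.05861 m³/s.
Cross-sectional area A = πD²/4 = π(0.376)²/4 = 0.111 m²; mean velocity V = Q/A = 0.05861/0.111 = 0.5279 m/s.
Reynolds number Re = ρVD/μ = 1950 · 0.5279 · 0.376 / 0.00465 = 8.323e+04.
Re > 4000 → turbulent. Relative roughness ε/D = 0.00736/0.376 = 0.0196. Swamee-Jain: f = 0.25/(log₁₀[0.0196/3.7 + 5.74/8.323e+04^0.9])² = 0.25/(log₁₀[0.00529 + 0.000214])² = 0.25/(-2.259)² = 0.04898.
Darcy-Weisbach: ΔP = f(L/D)(ρV²/2) = 0.04898·(678/0.376)·(1950·0.5279²/2) = 0.04898·1803·271.7 = 2.399e+04 Pa.
ΔP = 2.399e+04 Pa = 24.0 kPa.

ΔP ≈ 24.0 kPa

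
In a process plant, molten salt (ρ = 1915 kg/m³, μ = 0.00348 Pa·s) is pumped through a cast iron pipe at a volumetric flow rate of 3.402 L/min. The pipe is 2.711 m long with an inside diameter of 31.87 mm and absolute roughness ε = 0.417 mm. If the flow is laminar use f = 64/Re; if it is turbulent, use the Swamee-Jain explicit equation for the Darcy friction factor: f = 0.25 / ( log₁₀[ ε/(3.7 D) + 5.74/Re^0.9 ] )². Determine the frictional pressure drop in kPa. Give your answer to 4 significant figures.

Q = 3.402 L/min = 3.402/60000 = 5.67e-05 m³/s.
Cross-sectional area A = πD²/4 = π(0.03187)²/4 = 0.0007977 m²; mean velocity V = Q/A = 5.67e-05/0.0007977 = 0.07108 m/s.
Reynolds number Re = ρVD/μ = 1915 · 0.07108 · 0.03187 / 0.00348 = 1247.
Re < 2300 → laminar flow, so f = 64/Re = 64/1247 = 0.05134 (the turbulent correlation is not needed).
Darcy-Weisbach: ΔP = f(L/D)(ρV²/2) = 0.05134·(2.711/0.03187)·(1915·0.07108²/2) = 0.05134·85.06·4.837 = 21.13 Pa.
ΔP = 21.13 Pa = 0.02113 kPa.

ΔP ≈ 0.02113 kPa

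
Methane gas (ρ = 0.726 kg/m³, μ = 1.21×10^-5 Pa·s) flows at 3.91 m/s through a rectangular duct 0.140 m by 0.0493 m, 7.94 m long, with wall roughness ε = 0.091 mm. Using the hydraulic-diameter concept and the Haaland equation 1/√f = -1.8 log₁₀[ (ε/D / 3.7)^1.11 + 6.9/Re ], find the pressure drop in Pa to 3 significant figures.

ΔP ≈ 17.5 Pa

Hydraulic diameter D_h = 4A/P = 4·(0.14·0.0493)/(2·(0.14+0.0493)) = 0.02761/0.3786 = 0.07292 m.
Re = ρVD_h/μ = 0.726·3.91·0.07292/1.21e-05 = 1.711e+04.
ε/D_h = 9.1e-05/0.07292 = 0.00125; Haaland gives 1/√f = -1.8 log₁₀[0.00014+0.000403] = 5.877, so f = 0.02895.
ΔP = f(L/D_h)(ρV²/2) = 0.02895·7.94/0.07292·5.55 = 17.5 Pa.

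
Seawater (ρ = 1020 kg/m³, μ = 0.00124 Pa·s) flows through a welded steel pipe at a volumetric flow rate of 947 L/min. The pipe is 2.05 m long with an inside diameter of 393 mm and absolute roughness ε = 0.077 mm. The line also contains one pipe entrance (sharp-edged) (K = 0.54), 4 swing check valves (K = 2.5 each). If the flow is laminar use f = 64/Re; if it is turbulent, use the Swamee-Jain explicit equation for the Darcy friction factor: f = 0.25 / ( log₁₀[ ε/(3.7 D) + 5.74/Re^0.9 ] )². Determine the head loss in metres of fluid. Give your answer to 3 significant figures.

Q = 947 L/min = 947/60000 = 0.01578 m³/s.
Cross-sectional area A = πD²/4 = π(0.393)²/4 = 0.1213 m²; mean velocity V = Q/A = 0.01578/0.1213 = 0.1301 m/s.
Reynolds number Re = ρVD/μ = 1020 · 0.1301 · 0.393 / 0.00124 = 4.206e+04.
Re > 4000 → turbulent. Relative roughness ε/D = 7.7e-05/0.393 = 0.000196. Swamee-Jain: f = 0.25/(log₁₀[0.000196/3.7 + 5.74/4.206e+04^0.9])² = 0.25/(log₁₀[5.3e-05 + 0.000396])² = 0.25/(-3.348)² = 0.0223.
Total minor-loss coefficient ΣK = 1·0.54 + 4·2.5 = 10.5.
ΔP = [f·L/D + ΣK]·(ρV²/2) = [0.0223·2.05/0.393 + 10.5]·(1020·0.1301²/2) = [0.1163 + 10.5]·8.634 = 92.01 Pa.
Head loss h_f = ΔP/(ρg) = 92.01/(1020·9.81) = 0.00920 m.

h_f ≈ 0.00920 m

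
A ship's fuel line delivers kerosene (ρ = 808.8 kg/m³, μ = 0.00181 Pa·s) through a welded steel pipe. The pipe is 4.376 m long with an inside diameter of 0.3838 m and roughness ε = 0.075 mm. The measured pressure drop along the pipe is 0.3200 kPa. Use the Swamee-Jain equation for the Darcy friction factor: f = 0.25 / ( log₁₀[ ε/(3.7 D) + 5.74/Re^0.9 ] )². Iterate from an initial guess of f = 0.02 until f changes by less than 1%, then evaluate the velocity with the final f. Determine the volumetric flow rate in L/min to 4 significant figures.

Rearranging Darcy-Weisbach: V = √(2·ΔP·D/(f·L·ρ)). With ε/D = 7.5e-05/0.3838 = 0.000195, iterate starting from f = 0.02:
  f = 0.02 → V = √(2·320·0.3838/(0.02·4.376·808.8)) = 1.863 m/s; Re = ρVD/μ = 3.195e+05; f → 0.01616
  f = 0.01616 → V = 2.072 m/s; Re = 3.554e+05; f → 0.01598
  f = 0.01598 → V = 2.084 m/s; Re = 3.574e+05; f → 0.01597
Converged (Δf/f < 1%). With the final f = 0.01597: V = √(2·320·0.3838/(0.01597·4.376·808.8)) = 2.085 m/s.
Q = V·A = 2.085·(π/4·0.3838²) = 0.2412 m³/s = 14470 L/min.

Q ≈ 14470 L/min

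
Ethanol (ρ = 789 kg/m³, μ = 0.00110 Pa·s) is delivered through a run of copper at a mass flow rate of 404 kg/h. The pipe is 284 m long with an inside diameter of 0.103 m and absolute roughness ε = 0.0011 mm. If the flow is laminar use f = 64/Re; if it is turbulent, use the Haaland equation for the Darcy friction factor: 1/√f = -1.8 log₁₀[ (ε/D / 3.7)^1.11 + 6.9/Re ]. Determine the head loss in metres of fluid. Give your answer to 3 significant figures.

ṁ = 404 kg/h = 404/3600 = 0.1122 kg/s.
A = πD²/4 = π(0.103)²/4 = 0.008332 m²; mean velocity V = ṁ/(ρA) = 0.1122/(789 · 0.008332) = 0.01707 m/s.
Reynolds number Re = ρVD/μ = 789 · 0.01707 · 0.103 / 0.0011 = 1261.
Re < 2300 → laminar flow, so f = 64/Re = 64/1261 = 0.05075 (the turbulent correlation is not needed).
Darcy-Weisbach: ΔP = f(L/D)(ρV²/2) = 0.05075·(284/0.103)·(789·0.01707²/2) = 0.05075·2757·0.115 = 16.09 Pa.
Head loss h_f = ΔP/(ρg) = 16.09/(789·9.81) = 0.00208 m.

h_f ≈ 0.00208 m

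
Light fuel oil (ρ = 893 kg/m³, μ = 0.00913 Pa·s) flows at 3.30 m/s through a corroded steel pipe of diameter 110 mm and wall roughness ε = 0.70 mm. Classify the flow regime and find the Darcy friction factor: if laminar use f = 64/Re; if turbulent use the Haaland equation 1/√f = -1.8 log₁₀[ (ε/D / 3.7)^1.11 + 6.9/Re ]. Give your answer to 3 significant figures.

Re = ρVD/μ = 893·3.3·0.11/0.00913 = 3.55e+04.
Re > 4000 → turbulent. ε/D = 0.0007/0.11 = 0.00636; Haaland: 1/√f = -1.8 log₁₀[0.000854 + 0.000194] = 5.363, so f = 0.03477.

f ≈ 0.0348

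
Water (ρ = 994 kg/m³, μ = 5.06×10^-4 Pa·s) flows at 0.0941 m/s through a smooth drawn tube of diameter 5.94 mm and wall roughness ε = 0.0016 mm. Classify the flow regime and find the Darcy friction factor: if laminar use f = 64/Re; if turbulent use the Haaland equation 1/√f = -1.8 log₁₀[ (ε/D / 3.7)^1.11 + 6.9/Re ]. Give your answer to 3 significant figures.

Re = ρVD/μ = 994·0.0941·0.00594/0.000506 = 1098.
Re < 2300 → laminar, so f = 64/Re = 0.05829 (roughness is irrelevant in laminar flow).

f ≈ 0.0583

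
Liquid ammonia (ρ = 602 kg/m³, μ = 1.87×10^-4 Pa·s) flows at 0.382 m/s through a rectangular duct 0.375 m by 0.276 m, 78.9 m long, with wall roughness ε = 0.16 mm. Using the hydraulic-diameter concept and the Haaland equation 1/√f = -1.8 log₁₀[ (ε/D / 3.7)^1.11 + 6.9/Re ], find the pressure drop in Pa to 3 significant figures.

ΔP ≈ 194 Pa

Hydraulic diameter D_h = 4A/P = 4·(0.375·0.276)/(2·(0.375+0.276)) = 0.414/1.302 = 0.318 m.
Re = ρVD_h/μ = 602·0.382·0.318/0.000187 = 3.91e+05.
ε/D_h = 0.00016/0.318 = 0.000503; Haaland gives 1/√f = -1.8 log₁₀[5.11e-05+1.76e-05] = 7.493, so f = 0.01781.
ΔP = f(L/D_h)(ρV²/2) = 0.01781·78.9/0.318·43.92 = 194.1 Pa.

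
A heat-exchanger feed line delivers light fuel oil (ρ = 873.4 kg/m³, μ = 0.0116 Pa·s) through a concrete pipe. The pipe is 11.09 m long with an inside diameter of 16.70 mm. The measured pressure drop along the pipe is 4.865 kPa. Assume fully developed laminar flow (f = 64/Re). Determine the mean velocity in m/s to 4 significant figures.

V ≈ 0.3296 m/s

For laminar flow, f = 64/Re with Re = ρVD/μ, so Darcy-Weisbach reduces to ΔP = 32μLV/D². Solving for V: V = ΔP·D²/(32μL) = 4865·(0.0167)²/(32·0.0116·11.09) = 0.3296 m/s.
Check: Re = ρVD/μ = 873.4·0.3296·0.0167/0.0116 = 414.4 < 2300, so the laminar assumption holds.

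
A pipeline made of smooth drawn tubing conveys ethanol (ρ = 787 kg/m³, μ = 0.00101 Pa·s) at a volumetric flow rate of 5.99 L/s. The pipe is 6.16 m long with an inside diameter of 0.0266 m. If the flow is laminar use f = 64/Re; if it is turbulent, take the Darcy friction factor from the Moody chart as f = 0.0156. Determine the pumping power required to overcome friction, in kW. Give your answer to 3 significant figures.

Q = 5.99 L/s = 5.99/1000 = 0.00599 m³/s.
Cross-sectional area A = πD²/4 = π(0.0266)²/4 = 0.0005557 m²; mean velocity V = Q/A = 0.00599/0.0005557 = 10.78 m/s.
Reynolds number Re = ρVD/μ = 787 · 10.78 · 0.0266 / 0.00101 = 2.234e+05.
Re > 4000 → turbulent; use the Moody-chart value f = 0.0156.
Darcy-Weisbach: ΔP = f(L/D)(ρV²/2) = 0.0156·(6.16/0.0266)·(787·10.78²/2) = 0.0156·231.6·4.572e+04 = 1.652e+05 Pa.
Pumping power P = QΔP = 0.00599·1.652e+05 = 989.3 W = 0.989 kW.

P ≈ 0.989 kW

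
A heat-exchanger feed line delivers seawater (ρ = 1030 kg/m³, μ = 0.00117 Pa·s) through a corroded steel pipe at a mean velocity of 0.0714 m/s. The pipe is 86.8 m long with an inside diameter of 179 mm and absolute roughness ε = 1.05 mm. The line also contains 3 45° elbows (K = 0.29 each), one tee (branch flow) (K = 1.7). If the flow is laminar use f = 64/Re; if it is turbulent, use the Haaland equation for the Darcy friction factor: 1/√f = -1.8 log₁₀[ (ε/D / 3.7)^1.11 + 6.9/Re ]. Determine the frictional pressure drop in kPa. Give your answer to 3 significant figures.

Reynolds number Re = ρVD/μ = 1030 · 0.0714 · 0.179 / 0.00117 = 1.125e+04.
Re > 4000 → turbulent. Relative roughness ε/D = 0.00105/0.179 = 0.00587. Haaland: 1/√f = -1.8 log₁₀[(0.00587/3.7)^1.11 + 6.9/1.125e+04] = -1.8 log₁₀[0.00078 + 0.000613] = 5.141, so f = 0.03784.
Total minor-loss coefficient ΣK = 3·0.29 + 1·1.7 = 2.57.
ΔP = [f·L/D + ΣK]·(ρV²/2) = [0.03784·86.8/0.179 + 2.57]·(1030·0.0714²/2) = [18.35 + 2.57]·2.625 = 54.92 Pa.
ΔP = 54.92 Pa = 0.0549 kPa.

ΔP ≈ 0.0549 kPa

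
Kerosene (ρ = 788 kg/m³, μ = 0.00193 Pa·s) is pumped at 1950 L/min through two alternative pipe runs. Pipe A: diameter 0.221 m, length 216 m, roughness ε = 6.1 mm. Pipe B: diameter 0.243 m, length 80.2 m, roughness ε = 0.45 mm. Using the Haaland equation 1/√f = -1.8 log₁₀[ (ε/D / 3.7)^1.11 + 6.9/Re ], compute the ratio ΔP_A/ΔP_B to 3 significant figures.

Pipe A: V = Q/A = 0.0325/0.03836 = 0.8472 m/s; Re = 7.645e+04; ε/D = 0.0276; Haaland → f = 0.05578; ΔP_A = f(L/D)(ρV²/2) = 1.542e+04 Pa.
Pipe B: V = Q/A = 0.0325/0.04638 = 0.7008 m/s; Re = 6.953e+04; ε/D = 0.00185; Haaland → f = 0.02519; ΔP_B = f(L/D)(ρV²/2) = 1609 Pa.
ΔP_A/ΔP_B = 1.542e+04/1609 = 9.58.

ΔP_A/ΔP_B ≈ 9.58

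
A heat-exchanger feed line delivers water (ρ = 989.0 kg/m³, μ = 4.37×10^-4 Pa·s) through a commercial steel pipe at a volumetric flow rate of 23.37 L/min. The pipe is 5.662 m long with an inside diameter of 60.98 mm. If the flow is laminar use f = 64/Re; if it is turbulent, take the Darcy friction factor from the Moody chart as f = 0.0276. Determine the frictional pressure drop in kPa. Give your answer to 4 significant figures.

ΔP ≈ 0.02254 kPa

Q = 23.37 L/min = 23.37/60000 = 0.0003895 m³/s.
Cross-sectional area A = πD²/4 = π(0.06098)²/4 = 0.002921 m²; mean velocity V = Q/A = 0.0003895/0.002921 = 0.1334 m/s.
Reynolds number Re = ρVD/μ = 989 · 0.1334 · 0.06098 / 0.000437 = 1.841e+04.
Re > 4000 → turbulent; use the Moody-chart value f = 0.0276.
Darcy-Weisbach: ΔP = f(L/D)(ρV²/2) = 0.0276·(5.662/0.06098)·(989·0.1334²/2) = 0.0276·92.85·8.795 = 22.54 Pa.
ΔP = 22.54 Pa = 0.02254 kPa.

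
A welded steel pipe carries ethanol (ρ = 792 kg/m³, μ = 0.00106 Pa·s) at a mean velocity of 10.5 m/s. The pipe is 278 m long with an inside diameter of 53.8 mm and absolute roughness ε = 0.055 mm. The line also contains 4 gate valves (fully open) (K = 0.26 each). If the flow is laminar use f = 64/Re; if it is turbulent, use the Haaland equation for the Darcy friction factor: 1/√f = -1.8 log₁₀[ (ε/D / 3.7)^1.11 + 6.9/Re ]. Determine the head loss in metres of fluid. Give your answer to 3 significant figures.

h_f ≈ 598 m

Reynolds number Re = ρVD/μ = 792 · 10.5 · 0.0538 / 0.00106 = 4.221e+05.
Re > 4000 → turbulent. Relative roughness ε/D = 5.5e-05/0.0538 = 0.00102. Haaland: 1/√f = -1.8 log₁₀[(0.00102/3.7)^1.11 + 6.9/4.221e+05] = -1.8 log₁₀[0.000112 + 1.63e-05] = 7.004, so f = 0.02039.
Total minor-loss coefficient ΣK = 4·0.26 = 1.04.
ΔP = [f·L/D + ΣK]·(ρV²/2) = [0.02039·278/0.0538 + 1.04]·(792·10.5²/2) = [105.3 + 1.04]·4.366e+04 = 4.644e+06 Pa.
Head loss h_f = ΔP/(ρg) = 4.644e+06/(792·9.81) = 598 m.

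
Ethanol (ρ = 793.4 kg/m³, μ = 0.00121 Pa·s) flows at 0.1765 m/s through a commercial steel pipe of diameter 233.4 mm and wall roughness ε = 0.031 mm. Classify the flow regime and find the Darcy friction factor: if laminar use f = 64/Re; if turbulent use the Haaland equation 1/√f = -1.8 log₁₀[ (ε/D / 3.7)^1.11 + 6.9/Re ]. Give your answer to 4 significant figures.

Re = ρVD/μ = 793.4·0.1765·0.2334/0.00121 = 2.701e+04.
Re > 4000 → turbulent. ε/D = 3.1e-05/0.2334 = 0.000133; Haaland: 1/√f = -1.8 log₁₀[1.16e-05 + 0.000255] = 6.432, so f = 0.02417.

f ≈ 0.02417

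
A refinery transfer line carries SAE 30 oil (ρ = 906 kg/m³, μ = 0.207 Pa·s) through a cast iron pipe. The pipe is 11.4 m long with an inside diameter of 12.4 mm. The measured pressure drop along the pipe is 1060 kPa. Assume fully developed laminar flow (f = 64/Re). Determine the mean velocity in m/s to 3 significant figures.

V ≈ 2.16 m/s

For laminar flow, f = 64/Re with Re = ρVD/μ, so Darcy-Weisbach reduces to ΔP = 32μLV/D². Solving for V: V = ΔP·D²/(32μL) = 1.06e+06·(0.0124)²/(32·0.207·11.4) = 2.158 m/s.
Check: Re = ρVD/μ = 906·2.158·0.0124/0.207 = 117.1 < 2300, so the laminar assumption holds.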